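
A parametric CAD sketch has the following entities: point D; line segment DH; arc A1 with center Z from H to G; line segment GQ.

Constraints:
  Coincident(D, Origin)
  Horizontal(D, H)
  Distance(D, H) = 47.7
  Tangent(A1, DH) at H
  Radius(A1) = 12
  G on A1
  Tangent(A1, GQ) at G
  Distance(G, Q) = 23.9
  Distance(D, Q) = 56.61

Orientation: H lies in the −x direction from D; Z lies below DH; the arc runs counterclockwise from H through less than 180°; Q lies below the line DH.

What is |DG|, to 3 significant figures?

60.3

Checks: |ZG| = 12.00 ✓; ∠(ZG, GQ) = 90.00° ✓; |GQ| = 23.90 ✓; |DQ| = 56.61 ✓.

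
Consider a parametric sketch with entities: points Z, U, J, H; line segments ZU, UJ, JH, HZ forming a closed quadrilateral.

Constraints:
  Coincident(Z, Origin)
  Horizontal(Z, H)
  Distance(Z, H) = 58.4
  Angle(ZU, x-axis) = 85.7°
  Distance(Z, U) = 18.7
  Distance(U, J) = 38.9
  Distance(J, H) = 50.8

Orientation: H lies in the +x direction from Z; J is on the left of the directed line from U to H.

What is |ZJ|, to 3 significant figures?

53.5

Checks: |UJ| = 38.90 ✓; |JH| = 50.80 ✓.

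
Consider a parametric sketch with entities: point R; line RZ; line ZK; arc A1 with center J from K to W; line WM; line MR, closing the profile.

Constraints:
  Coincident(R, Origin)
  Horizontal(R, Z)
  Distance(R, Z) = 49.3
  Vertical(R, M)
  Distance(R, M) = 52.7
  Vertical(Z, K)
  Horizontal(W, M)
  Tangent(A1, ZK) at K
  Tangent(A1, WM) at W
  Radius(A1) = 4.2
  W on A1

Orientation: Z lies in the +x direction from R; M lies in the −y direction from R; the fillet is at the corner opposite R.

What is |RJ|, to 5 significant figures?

66.229

R is at the origin; RZ is horizontal with |RZ| = 49.3 and Z on the +x side, so Z = (49.300, 0.0000). R and M share the same x with |RM| = 52.7 and M on the −y side, so M = (0.0000, -52.700). The virtual corner opposite R is at (49.300, -52.700). Tangency of A1 to ZK means the radius JK is perpendicular to ZK and the tangent condition forces JW to be normal to WM, with radius 4.2, so the center J sits 4.2 in from both sides at J = (45.100, -48.500). Then |RJ| = |J − R| = 66.229.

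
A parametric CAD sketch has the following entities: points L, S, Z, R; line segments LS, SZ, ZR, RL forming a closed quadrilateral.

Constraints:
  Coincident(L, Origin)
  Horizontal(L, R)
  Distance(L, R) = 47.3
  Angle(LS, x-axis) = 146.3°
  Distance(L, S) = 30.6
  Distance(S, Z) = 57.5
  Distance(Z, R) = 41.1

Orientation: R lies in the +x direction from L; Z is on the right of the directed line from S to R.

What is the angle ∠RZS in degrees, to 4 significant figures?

97.13°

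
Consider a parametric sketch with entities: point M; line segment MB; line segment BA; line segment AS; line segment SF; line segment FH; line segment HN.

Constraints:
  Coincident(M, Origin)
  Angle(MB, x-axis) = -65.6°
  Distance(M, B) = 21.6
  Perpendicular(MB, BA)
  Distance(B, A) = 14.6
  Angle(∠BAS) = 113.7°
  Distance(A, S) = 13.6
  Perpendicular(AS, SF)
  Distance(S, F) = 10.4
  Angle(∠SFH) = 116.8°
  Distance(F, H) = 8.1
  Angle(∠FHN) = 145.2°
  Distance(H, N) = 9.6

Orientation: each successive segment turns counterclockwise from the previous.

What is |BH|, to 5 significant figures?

12.258

AS ⟂ SF, so SF runs at -179.30°; with |SF| = 10.4, F = (11.654, -0.16751). ∠SFH = 116.8° gives FH at -116.10° from the x-axis; with |FH| = 8.1, H = (8.0902, -7.4415). Then |BH| = |H − B| = 12.258.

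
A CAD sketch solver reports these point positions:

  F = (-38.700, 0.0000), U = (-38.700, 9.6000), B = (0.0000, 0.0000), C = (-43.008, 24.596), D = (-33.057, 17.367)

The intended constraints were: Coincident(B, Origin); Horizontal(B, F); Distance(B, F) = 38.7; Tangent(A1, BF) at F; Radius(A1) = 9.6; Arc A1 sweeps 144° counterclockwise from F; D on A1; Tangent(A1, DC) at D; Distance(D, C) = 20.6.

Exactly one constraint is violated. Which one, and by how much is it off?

Distance(D, C) = 20.6 — off by 8.30.

B = (0.00, 0.00) ✓; B.y = 0.00, F.y = 0.00 ✓; |BF| = 38.70 ✓; ∠(UF, FB) = 90.00° ✓; |UF| = 9.600 ✓; bearing(U→D) − bearing(U→F) = 144.0° ✓; |UD| = 9.601 ✓; ∠(UD, DC) = 90.00° ✓; |DC| = 12.30 ✗.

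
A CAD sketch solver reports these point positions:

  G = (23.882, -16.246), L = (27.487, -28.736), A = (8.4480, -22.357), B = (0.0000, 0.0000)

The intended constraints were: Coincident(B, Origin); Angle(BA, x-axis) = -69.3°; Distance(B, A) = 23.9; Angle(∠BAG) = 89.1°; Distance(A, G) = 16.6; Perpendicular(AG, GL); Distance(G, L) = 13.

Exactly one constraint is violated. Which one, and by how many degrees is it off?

Perpendicular(AG, GL) — off by 5.50°.

B = (0.00, 0.00) ✓; BA at -69.30° ✓; |BA| = 23.90 ✓; ∠BAG = 89.10° ✓; |AG| = 16.60 ✓; ∠(AG, GL) = 95.50° ✗; |GL| = 13.00 ✓.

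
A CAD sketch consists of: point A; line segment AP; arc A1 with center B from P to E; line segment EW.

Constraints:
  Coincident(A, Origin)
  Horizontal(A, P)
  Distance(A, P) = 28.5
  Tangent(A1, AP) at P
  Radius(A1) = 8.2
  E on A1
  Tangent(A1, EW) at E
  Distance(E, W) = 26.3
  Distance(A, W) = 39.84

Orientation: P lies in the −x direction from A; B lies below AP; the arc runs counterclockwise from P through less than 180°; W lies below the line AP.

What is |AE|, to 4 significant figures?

37.50

Checks: |BE| = 8.200 ✓; ∠(BE, EW) = 90.00° ✓; |EW| = 26.30 ✓; |AW| = 39.84 ✓.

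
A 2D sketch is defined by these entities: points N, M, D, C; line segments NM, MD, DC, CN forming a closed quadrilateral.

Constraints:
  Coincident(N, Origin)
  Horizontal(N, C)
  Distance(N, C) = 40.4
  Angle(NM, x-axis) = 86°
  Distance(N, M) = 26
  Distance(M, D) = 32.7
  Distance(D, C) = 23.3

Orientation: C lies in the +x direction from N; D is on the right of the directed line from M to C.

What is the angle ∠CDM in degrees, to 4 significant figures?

111.1°

N is at the origin; N and C share the same y with |NC| = 40.4 and C in +x, so C = (40.4, 0). NM runs at 86.0° with |NM| = 26.0, so M = (1.814, 25.94). D is determined by |MD| = 32.7 and |DC| = 23.3 together: it lies at the intersection of circle(M, 32.7) and circle(C, 23.3). With |MC| = 46.49, the foot of the radical line on MC is 28.91 from M and the perpendicular offset is √(32.7² − 28.91²) = 15.29. Taking the right-of-MC solution: D = (17.28, -2.875).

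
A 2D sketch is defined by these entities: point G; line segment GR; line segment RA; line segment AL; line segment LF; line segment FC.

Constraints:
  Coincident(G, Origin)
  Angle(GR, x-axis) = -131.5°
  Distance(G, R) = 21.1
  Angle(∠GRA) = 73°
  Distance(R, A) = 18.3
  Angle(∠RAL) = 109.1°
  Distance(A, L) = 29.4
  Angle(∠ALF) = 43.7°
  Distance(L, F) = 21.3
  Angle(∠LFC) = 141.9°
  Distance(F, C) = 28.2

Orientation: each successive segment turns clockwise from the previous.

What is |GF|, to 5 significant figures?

3.5250

G is at the origin; GR runs at -131.5° with length 21.1, so R = (-13.981, -15.803). ∠GRA = 73.0° gives RA at 121.50° from the x-axis; with |RA| = 18.3, A = (-23.543, -0.19965). ∠RAL = 109.1° gives AL at 50.600° from the x-axis; with |AL| = 29.4, L = (-4.8819, 22.519). ∠ALF = 43.7° gives LF at -85.700° from the x-axis; with |LF| = 21.3, F = (-3.2849, 1.2787). Then |GF| = |F − G| = 3.5250.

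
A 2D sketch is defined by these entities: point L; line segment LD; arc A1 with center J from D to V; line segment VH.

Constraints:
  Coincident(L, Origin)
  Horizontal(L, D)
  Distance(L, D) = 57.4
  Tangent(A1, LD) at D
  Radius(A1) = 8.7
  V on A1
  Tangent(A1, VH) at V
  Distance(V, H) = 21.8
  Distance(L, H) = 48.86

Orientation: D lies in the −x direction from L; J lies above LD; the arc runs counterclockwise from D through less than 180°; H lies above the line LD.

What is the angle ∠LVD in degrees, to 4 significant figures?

139.1°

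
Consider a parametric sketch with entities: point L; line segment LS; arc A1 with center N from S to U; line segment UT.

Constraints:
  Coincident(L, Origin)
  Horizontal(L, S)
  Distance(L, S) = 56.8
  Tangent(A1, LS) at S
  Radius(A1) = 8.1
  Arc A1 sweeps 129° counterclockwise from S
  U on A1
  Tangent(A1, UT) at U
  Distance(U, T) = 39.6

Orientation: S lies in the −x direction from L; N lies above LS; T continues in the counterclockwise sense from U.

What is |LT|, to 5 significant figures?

87.308

On A1, S sits at bearing -90° from N; a 129° counterclockwise sweep puts U at bearing 39°, so U = N + 8.1·(cos 39°, sin 39°) = (-50.505, 13.197). The tangent condition forces NU to be normal to UT, so UT runs along (−sin 39°, cos 39°); with |UT| = 39.6, T = (-75.426, 43.972). Then |LT| = |T − L| = 87.308.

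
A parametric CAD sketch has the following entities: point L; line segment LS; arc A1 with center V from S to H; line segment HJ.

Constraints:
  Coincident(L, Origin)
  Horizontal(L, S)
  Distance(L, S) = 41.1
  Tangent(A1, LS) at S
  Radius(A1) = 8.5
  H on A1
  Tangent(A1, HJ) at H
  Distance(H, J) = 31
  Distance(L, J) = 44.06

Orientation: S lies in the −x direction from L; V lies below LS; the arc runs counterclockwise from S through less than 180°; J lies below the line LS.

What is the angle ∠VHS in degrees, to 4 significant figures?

22.27°

Checks: L.y = 0.00, S.y = 0.00 ✓; |VH| = 8.500 ✓; ∠(VH, HJ) = 90.00° ✓; |HJ| = 31.00 ✓; |LJ| = 44.06 ✓.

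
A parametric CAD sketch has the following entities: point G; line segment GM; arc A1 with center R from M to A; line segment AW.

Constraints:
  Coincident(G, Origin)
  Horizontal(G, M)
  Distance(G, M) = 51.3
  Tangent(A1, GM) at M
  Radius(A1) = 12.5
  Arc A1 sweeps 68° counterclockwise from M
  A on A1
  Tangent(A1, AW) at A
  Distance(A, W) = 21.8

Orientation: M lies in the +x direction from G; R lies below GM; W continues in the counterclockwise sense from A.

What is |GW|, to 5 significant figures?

42.198

G is at the origin; GM is horizontal with |GM| = 51.3 and M on the +x side, so M = (51.300, 0.0000). The tangent condition forces RM to be normal to GM, so R = M + (0, -12.5) = (51.300, -12.500). On A1, M sits at bearing 90° from R; a 68° counterclockwise sweep puts A at bearing 158°, so A = R + 12.5·(cos 158°, sin 158°) = (39.710, -7.8174). A1 meets AW tangentially, so RA is at right angles to AW, so AW runs along (−sin 158°, cos 158°); with |AW| = 21.8, W = (31.544, -28.030). Then |GW| = |W − G| = 42.198.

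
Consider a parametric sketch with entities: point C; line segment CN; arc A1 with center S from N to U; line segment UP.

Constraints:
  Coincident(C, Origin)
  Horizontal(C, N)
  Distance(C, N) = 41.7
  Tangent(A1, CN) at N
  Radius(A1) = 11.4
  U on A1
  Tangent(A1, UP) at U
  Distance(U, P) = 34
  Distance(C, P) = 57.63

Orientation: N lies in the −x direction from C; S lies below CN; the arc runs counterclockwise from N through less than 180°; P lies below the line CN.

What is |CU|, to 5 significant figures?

54.303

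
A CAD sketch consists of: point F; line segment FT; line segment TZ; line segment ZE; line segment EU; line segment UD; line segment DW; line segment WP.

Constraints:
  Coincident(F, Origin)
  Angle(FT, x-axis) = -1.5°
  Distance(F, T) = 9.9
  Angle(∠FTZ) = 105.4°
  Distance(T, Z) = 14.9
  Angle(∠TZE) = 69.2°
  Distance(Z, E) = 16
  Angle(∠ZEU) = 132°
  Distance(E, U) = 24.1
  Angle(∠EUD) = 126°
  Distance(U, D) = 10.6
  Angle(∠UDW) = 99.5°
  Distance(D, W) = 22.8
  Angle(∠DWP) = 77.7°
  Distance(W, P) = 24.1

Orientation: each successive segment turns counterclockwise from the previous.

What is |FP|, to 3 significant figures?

9.20

∠UDW = 99.5° gives DW at 6.40° from the x-axis; with |DW| = 22.8, W = (8.96, -13.7). ∠DWP = 77.7° gives WP at 109° from the x-axis; with |WP| = 24.1, P = (1.23, 9.12). Then |FP| = |P − F| = 9.20.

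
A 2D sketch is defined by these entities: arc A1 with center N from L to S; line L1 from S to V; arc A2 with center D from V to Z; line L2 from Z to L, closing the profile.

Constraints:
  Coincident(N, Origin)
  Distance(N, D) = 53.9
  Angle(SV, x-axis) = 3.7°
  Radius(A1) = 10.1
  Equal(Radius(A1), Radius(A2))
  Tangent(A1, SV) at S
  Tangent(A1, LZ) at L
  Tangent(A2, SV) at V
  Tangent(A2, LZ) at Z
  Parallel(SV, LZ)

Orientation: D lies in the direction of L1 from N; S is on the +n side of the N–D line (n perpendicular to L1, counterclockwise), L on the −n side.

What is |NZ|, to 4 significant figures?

54.84

The slot axis is L1's direction at 3.7°, so u = (cos 3.7°, sin 3.7°) = (0.9979, 0.06453) and n = (−sin 3.7°, cos 3.7°) = (-0.06453, 0.9979). N is at the origin and D lies 53.9 along u from N, so D = 53.9·u = (53.79, 3.478). Tangency of A1 to both parallel lines with radius 10.1 puts S and L at N ± 10.1·n: S = (-0.6518, 10.08), L = (0.6518, -10.08). Equal radii place V and Z the same way about D: V = D + 10.1·n = (53.14, 13.56), Z = D − 10.1·n = (54.44, -6.601). Then |NZ| = |Z − N| = 54.84.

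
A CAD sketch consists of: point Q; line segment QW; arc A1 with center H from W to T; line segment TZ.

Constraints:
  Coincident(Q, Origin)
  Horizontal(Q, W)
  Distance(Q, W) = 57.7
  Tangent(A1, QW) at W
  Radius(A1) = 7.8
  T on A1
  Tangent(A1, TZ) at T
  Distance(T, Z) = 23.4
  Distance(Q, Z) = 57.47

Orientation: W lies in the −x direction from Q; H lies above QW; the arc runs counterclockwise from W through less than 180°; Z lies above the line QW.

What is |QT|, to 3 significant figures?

50.5

Checks: ∠(HW, WQ) = 90.00° ✓; |HT| = 7.800 ✓; ∠(HT, TZ) = 90.00° ✓; |TZ| = 23.40 ✓; |QZ| = 57.47 ✓.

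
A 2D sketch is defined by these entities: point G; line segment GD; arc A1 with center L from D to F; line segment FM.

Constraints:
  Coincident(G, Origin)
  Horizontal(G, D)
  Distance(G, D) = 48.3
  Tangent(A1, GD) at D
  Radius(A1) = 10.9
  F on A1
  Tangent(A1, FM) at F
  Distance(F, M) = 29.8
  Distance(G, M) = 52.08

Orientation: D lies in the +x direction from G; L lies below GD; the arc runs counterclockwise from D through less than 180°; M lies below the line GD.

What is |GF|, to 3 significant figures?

38.7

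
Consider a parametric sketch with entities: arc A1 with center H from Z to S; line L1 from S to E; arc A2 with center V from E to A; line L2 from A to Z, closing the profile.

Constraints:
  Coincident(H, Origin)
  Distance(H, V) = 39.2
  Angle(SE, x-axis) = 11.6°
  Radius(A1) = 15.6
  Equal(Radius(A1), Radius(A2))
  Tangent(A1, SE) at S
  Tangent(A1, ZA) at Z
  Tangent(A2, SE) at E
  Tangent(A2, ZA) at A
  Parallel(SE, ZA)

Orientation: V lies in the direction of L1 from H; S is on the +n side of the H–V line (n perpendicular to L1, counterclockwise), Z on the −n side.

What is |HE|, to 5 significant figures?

42.190

Tangency of A1 to both parallel lines with radius 15.6 puts S and Z at H ± 15.6·n: S = (-3.1368, 15.281), Z = (3.1368, -15.281). Equal radii place E and A the same way about V: E = V + 15.6·n = (35.263, 23.164), A = V − 15.6·n = (41.536, -7.3991). Then |HE| = |E − H| = 42.190.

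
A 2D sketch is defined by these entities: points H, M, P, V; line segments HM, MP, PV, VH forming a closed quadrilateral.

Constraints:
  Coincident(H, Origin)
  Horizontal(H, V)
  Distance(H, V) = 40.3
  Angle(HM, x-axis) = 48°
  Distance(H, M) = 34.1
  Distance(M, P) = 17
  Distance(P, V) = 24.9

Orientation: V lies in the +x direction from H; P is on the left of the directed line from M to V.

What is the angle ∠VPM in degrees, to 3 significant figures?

92.6°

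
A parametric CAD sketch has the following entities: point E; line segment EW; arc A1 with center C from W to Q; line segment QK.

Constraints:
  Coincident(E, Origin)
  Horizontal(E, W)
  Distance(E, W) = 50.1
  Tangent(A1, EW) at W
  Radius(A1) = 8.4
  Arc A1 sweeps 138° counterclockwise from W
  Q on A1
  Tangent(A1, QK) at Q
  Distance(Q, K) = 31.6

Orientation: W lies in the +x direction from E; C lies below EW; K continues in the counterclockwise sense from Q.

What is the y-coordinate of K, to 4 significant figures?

-35.79

E is at the origin; E and W share the same y with |EW| = 50.1 and W on the +x side, so W = (50.10, 0.000). Tangency of A1 to EW means the radius CW is perpendicular to EW, so C = W + (0, -8.4) = (50.10, -8.400). On A1, W sits at bearing 90° from C; a 138° counterclockwise sweep puts Q at bearing 228°, so Q = C + 8.4·(cos 228°, sin 228°) = (44.48, -14.64). A1 meets QK tangentially, so CQ is at right angles to QK, so QK runs along (−sin 228°, cos 228°); with |QK| = 31.6, K = (67.96, -35.79). So K.y = -35.79.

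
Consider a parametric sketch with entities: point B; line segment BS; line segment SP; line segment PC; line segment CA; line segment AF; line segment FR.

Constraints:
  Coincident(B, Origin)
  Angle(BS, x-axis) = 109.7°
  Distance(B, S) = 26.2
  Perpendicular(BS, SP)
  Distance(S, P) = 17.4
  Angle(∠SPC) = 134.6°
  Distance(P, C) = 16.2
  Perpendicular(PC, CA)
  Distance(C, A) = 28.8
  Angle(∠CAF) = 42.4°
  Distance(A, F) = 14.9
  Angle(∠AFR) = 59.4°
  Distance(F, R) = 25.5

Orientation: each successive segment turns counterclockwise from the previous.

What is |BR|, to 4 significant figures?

30.66

B is at the origin; BS runs at 109.7° with length 26.2, so S = (-8.832, 24.67). BS ⟂ SP, so SP runs at -160.3°; with |SP| = 17.4, P = (-25.21, 18.80). ∠SPC = 134.6° gives PC at -114.9° from the x-axis; with |PC| = 16.2, C = (-32.03, 4.107). The perpendicularity gives CA at right angles to PC, so CA runs at -24.90°; with |CA| = 28.8, A = (-5.911, -8.019). ∠CAF = 42.4° gives AF at 112.7° from the x-axis; with |AF| = 14.9, F = (-11.66, 5.727). ∠AFR = 59.4° gives FR at -126.7° from the x-axis; with |FR| = 25.5, R = (-26.90, -14.72). Then |BR| = |R − B| = 30.66.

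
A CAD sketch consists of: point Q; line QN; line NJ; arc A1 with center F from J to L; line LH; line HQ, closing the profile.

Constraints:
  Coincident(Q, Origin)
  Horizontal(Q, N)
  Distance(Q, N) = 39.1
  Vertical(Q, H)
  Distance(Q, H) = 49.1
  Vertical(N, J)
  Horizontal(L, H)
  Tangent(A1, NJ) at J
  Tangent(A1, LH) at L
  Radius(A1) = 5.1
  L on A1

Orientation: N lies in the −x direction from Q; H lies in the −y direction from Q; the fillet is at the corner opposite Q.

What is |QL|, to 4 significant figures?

59.72

Q is at the origin; Q and N share the same y with |QN| = 39.1 and N on the −x side, so N = (-39.10, 0.000). QH is vertical with |QH| = 49.1 and H on the −y side, so H = (0.000, -49.10). The virtual corner opposite Q is at (-39.10, -49.10). Tangency of A1 to NJ means the radius FJ is perpendicular to NJ and A1 meets LH tangentially, so FL is at right angles to LH, with radius 5.1, so the center F sits 5.1 in from both sides at F = (-34.00, -44.00). That places the tangent points at J = (-39.10, -44.00) on NJ and L = (-34.00, -49.10) on LH. Then |QL| = |L − Q| = 59.72.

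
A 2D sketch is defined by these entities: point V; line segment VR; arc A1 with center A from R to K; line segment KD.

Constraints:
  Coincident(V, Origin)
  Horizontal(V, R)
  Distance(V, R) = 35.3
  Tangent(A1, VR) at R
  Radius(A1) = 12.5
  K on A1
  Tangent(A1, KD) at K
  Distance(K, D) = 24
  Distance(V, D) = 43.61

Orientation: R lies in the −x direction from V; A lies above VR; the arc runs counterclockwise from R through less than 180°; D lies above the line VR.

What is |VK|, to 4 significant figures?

26.16

Checks: |VR| = 35.30 ✓; |AK| = 12.50 ✓; ∠(AK, KD) = 90.00° ✓; |KD| = 24.00 ✓; |VD| = 43.61 ✓.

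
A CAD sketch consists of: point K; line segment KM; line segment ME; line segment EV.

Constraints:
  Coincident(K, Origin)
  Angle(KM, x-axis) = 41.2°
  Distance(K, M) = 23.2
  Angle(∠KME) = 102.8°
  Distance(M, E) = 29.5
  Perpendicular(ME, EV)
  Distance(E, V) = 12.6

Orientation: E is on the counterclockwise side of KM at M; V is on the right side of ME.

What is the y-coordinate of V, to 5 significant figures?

47.224

K is at the origin; KM runs at 41.2° with length 23.2, so M = 23.2·(cos 41.2°, sin 41.2°) = (17.456, 15.282). ∠KME = 102.8°, so ME runs at 41.2° + (180° − 102.8°) = 118.40° from the x-axis; with |ME| = 29.5, E = M + 29.5·(cos 118.40°, sin 118.40°) = (3.4251, 41.231). The perpendicularity gives EV at right angles to ME; with |EV| = 12.6 on the right of ME, V = E + 12.6·(0.87965, 0.47562) = (14.509, 47.224). So V.y = 47.224.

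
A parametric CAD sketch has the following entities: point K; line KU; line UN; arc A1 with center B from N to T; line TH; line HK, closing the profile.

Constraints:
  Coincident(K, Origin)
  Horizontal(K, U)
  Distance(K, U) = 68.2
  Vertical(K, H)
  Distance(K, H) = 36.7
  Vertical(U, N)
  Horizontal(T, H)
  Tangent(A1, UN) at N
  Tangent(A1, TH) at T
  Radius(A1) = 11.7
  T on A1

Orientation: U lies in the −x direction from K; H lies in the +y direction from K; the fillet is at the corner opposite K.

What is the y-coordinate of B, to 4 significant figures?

25.00

K and H share the same x with |KH| = 36.7 and H on the +y side, so H = (0.000, 36.70). The virtual corner opposite K is at (-68.20, 36.70). The tangent condition forces BN to be normal to UN and A1 meets TH tangentially, so BT is at right angles to TH, with radius 11.7, so the center B sits 11.7 in from both sides at B = (-56.50, 25.00). So B.y = 25.00.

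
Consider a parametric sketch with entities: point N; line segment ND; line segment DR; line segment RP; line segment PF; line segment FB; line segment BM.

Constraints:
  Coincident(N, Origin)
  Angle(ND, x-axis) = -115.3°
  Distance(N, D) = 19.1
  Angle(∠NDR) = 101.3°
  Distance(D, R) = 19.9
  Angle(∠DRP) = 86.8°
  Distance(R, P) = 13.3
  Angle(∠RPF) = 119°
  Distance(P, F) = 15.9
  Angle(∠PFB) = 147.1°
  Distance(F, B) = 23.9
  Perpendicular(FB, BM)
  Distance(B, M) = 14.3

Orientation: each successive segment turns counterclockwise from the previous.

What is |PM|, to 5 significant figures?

37.678

N is at the origin; ND runs at -115.3° with length 19.1, so D = (-8.1625, -17.268). ∠NDR = 101.3° gives DR at -36.600° from the x-axis; with |DR| = 19.9, R = (7.8135, -29.133). ∠DRP = 86.8° gives RP at 56.600° from the x-axis; with |RP| = 13.3, P = (15.135, -18.029). ∠RPF = 119.0° gives PF at 117.60° from the x-axis; with |PF| = 15.9, F = (7.7685, -3.9387). ∠PFB = 147.1° gives FB at 150.50° from the x-axis; with |FB| = 23.9, B = (-13.033, 7.8302). FB ⟂ BM, so BM runs at -119.50°; with |BM| = 14.3, M = (-20.075, -4.6159). Then |PM| = |M − P| = 37.678.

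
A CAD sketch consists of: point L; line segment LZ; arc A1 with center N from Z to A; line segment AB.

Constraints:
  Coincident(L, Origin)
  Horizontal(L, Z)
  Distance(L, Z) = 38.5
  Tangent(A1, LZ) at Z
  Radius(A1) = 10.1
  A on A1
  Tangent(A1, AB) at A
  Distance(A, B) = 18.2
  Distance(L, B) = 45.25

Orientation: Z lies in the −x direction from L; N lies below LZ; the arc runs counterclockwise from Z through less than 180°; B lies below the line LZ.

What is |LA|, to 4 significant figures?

48.95

Checks: ∠(NZ, ZL) = 90.00° ✓; |NZ| = 10.10 ✓; |NA| = 10.10 ✓; ∠(NA, AB) = 90.00° ✓; |AB| = 18.20 ✓; |LB| = 45.25 ✓.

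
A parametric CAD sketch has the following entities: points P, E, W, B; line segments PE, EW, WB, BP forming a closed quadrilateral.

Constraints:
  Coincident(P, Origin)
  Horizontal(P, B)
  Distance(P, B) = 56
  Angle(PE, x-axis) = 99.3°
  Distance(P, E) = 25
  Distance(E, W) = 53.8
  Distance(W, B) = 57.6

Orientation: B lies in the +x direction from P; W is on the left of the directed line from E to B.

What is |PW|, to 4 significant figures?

68.39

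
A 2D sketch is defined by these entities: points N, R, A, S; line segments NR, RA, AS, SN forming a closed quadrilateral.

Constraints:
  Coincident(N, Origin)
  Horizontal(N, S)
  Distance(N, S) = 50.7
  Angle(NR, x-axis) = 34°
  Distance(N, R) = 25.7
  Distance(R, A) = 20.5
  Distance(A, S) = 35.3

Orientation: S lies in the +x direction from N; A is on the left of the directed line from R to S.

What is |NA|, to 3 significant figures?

45.5

Checks: NR at 34.00° ✓; |RA| = 20.50 ✓; |AS| = 35.30 ✓.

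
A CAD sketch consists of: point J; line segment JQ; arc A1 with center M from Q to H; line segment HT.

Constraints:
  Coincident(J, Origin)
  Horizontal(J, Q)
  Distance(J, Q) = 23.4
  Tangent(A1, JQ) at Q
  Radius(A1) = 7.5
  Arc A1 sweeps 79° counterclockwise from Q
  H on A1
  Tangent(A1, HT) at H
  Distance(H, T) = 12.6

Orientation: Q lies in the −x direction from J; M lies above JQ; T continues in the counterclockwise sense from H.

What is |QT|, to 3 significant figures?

20.9

J is at the origin; J and Q share the same y with |JQ| = 23.4 and Q on the −x side, so Q = (-23.4, 0.00). A1 meets JQ tangentially, so MQ is at right angles to JQ, so M = Q + (0, 7.5) = (-23.4, 7.50). On A1, Q sits at bearing -90° from M; a 79° counterclockwise sweep puts H at bearing -11°, so H = M + 7.5·(cos -11°, sin -11°) = (-16.0, 6.07). A1 meets HT tangentially, so MH is at right angles to HT, so HT runs along (−sin -11°, cos -11°); with |HT| = 12.6, T = (-13.6, 18.4). Then |QT| = |T − Q| = 20.9.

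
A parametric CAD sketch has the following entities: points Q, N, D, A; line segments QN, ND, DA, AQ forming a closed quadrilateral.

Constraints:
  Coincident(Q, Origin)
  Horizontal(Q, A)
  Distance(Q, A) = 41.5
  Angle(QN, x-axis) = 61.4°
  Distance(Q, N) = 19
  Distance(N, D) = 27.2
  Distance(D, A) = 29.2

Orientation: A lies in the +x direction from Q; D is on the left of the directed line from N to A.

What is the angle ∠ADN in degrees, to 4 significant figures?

80.43°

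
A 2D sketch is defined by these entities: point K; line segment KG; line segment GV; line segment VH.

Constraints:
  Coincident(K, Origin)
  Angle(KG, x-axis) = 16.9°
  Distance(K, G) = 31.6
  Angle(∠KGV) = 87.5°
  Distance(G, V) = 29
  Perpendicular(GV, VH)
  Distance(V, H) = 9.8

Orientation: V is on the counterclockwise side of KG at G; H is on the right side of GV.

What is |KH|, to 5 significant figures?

49.744

∠KGV = 87.5°, so GV runs at 16.9° + (180° − 87.5°) = 109.40° from the x-axis; with |GV| = 29.0, V = G + 29.0·(cos 109.40°, sin 109.40°) = (20.603, 36.540). The perpendicularity gives VH at right angles to GV; with |VH| = 9.8 on the right of GV, H = V + 9.8·(0.94322, 0.33216) = (29.846, 39.795). Then |KH| = |H − K| = 49.744.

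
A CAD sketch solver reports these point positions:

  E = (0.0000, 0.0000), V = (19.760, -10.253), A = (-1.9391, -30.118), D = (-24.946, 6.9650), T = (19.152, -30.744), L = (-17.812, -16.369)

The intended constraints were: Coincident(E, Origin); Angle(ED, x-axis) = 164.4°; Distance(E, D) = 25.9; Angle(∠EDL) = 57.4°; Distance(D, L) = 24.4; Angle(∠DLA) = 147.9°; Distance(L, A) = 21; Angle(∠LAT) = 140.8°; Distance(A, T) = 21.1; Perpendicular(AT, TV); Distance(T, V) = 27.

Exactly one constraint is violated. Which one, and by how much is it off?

Distance(T, V) = 27 — off by 6.50.

E = (0.00, 0.00) ✓; ED at 164.4° ✓; |ED| = 25.90 ✓; ∠EDL = 57.40° ✓; |DL| = 24.40 ✓; ∠DLA = 147.9° ✓; |LA| = 21.00 ✓; ∠LAT = 140.8° ✓; |AT| = 21.10 ✓; ∠(AT, TV) = 90.00° ✓; |TV| = 20.50 ✗.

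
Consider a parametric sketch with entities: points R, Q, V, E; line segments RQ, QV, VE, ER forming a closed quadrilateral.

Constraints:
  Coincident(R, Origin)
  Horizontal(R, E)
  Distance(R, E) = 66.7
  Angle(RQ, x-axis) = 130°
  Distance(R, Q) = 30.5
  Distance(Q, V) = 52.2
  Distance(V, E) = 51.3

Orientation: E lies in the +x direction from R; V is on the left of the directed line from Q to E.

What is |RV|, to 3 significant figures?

48.0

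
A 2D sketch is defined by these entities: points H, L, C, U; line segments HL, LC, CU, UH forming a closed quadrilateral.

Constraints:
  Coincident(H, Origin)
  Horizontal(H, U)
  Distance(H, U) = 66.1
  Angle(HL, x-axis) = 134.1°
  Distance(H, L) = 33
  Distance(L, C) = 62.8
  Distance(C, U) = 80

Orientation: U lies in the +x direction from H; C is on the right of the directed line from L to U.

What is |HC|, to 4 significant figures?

36.86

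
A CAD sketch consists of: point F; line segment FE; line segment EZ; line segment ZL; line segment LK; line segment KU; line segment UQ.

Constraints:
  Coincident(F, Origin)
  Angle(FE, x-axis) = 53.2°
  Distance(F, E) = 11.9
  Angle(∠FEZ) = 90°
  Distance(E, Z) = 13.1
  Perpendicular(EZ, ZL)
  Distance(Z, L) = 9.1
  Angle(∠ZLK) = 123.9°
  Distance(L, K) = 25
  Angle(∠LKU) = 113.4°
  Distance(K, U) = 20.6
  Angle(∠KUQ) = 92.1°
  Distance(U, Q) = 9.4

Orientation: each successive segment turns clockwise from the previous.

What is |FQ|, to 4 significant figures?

21.76

F is at the origin; FE runs at 53.2° with length 11.9, so E = (7.128, 9.529). ∠FEZ = 90.0° gives EZ at -36.80° from the x-axis; with |EZ| = 13.1, Z = (17.62, 1.681). EZ ⟂ ZL, so ZL runs at -126.8°; with |ZL| = 9.1, L = (12.17, -5.605). ∠ZLK = 123.9° gives LK at 177.1° from the x-axis; with |LK| = 25.0, K = (-12.80, -4.340). ∠LKU = 113.4° gives KU at 110.5° from the x-axis; with |KU| = 20.6, U = (-20.02, 14.96). ∠KUQ = 92.1° gives UQ at 22.60° from the x-axis; with |UQ| = 9.4, Q = (-11.34, 18.57). Then |FQ| = |Q − F| = 21.76.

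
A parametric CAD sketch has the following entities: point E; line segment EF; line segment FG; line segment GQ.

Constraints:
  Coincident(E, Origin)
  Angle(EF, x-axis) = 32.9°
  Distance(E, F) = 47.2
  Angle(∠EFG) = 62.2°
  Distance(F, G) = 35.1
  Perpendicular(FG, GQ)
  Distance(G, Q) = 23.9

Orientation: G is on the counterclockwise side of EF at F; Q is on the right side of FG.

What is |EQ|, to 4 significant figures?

66.94

E is at the origin; EF runs at 32.9° with length 47.2, so F = 47.2·(cos 32.9°, sin 32.9°) = (39.63, 25.64). ∠EFG = 62.2°, so FG runs at 32.9° + (180° − 62.2°) = 150.7° from the x-axis; with |FG| = 35.1, G = F + 35.1·(cos 150.7°, sin 150.7°) = (9.020, 42.82). The perpendicularity gives GQ at right angles to FG; with |GQ| = 23.9 on the right of FG, Q = G + 23.9·(0.4894, 0.8721) = (20.72, 63.66). Then |EQ| = |Q − E| = 66.94.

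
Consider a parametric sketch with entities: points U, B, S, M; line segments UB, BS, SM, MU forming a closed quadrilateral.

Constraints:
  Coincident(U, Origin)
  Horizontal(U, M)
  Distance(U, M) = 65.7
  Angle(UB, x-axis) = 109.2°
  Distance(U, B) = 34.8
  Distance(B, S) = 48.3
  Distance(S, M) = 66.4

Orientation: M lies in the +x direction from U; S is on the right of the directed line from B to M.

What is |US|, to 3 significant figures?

13.9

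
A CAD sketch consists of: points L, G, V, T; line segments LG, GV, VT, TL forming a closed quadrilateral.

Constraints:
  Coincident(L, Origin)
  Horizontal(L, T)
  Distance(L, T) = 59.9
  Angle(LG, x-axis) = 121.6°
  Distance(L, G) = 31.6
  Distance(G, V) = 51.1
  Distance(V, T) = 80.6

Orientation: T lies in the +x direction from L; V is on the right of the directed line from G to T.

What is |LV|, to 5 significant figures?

29.553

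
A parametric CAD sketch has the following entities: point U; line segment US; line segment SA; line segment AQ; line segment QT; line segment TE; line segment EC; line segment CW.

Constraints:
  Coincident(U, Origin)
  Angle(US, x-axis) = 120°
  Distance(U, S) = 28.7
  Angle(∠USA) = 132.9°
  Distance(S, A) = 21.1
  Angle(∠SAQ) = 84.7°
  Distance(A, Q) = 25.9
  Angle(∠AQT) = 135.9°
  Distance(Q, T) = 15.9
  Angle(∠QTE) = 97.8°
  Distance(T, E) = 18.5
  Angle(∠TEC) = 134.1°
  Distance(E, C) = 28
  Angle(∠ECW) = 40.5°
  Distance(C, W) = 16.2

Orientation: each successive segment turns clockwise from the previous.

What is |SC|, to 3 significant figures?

9.37

U is at the origin; US runs at 120.0° with length 28.7, so S = (-14.3, 24.9). ∠USA = 132.9° gives SA at 72.9° from the x-axis; with |SA| = 21.1, A = (-8.15, 45.0). ∠SAQ = 84.7° gives AQ at -22.4° from the x-axis; with |AQ| = 25.9, Q = (15.8, 35.2). ∠AQT = 135.9° gives QT at -66.5° from the x-axis; with |QT| = 15.9, T = (22.1, 20.6). ∠QTE = 97.8° gives TE at -149° from the x-axis; with |TE| = 18.5, E = (6.33, 11.0). ∠TEC = 134.1° gives EC at 165° from the x-axis; with |EC| = 28.0, C = (-20.8, 18.0). Then |SC| = |C − S| = 9.37.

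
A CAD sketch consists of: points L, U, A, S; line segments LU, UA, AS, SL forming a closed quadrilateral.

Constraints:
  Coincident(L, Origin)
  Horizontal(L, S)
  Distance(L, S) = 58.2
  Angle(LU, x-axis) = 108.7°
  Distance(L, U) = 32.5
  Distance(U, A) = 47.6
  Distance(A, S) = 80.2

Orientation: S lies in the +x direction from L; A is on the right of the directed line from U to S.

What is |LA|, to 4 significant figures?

25.80

L is at the origin; L and S share the same y with |LS| = 58.2 and S in +x, so S = (58.2, 0). LU runs at 108.7° with |LU| = 32.5, so U = (-10.42, 30.78). A is determined by |UA| = 47.6 and |AS| = 80.2 together: it lies at the intersection of circle(U, 47.6) and circle(S, 80.2). With |US| = 75.21, the foot of the radical line on US is 9.906 from U and the perpendicular offset is √(47.6² − 9.906²) = 46.56. Taking the right-of-US solution: A = (-20.44, -15.75).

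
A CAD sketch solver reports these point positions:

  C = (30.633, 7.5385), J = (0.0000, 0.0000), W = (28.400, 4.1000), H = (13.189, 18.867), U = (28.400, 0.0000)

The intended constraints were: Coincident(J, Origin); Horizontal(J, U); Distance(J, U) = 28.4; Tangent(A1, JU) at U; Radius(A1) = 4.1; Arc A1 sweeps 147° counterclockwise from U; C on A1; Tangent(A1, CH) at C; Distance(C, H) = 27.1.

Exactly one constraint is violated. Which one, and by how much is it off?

Distance(C, H) = 27.1 — off by 6.30.

J = (0.00, 0.00) ✓; J.y = 0.00, U.y = 0.00 ✓; |JU| = 28.40 ✓; ∠(WU, UJ) = 90.00° ✓; |WU| = 4.100 ✓; bearing(W→C) − bearing(W→U) = 147.0° ✓; |WC| = 4.100 ✓; ∠(WC, CH) = 90.00° ✓; |CH| = 20.80 ✗.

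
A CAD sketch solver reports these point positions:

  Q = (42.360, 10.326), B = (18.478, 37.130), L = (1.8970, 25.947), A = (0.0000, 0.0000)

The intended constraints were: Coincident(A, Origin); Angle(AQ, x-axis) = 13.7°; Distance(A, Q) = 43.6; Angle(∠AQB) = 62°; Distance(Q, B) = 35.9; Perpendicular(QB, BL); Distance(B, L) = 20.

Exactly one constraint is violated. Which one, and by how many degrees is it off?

Perpendicular(QB, BL) — off by 7.70°.

A = (0.00, 0.00) ✓; AQ at 13.70° ✓; |AQ| = 43.60 ✓; ∠AQB = 62.00° ✓; |QB| = 35.90 ✓; ∠(QB, BL) = 82.30° ✗; |BL| = 20.00 ✓.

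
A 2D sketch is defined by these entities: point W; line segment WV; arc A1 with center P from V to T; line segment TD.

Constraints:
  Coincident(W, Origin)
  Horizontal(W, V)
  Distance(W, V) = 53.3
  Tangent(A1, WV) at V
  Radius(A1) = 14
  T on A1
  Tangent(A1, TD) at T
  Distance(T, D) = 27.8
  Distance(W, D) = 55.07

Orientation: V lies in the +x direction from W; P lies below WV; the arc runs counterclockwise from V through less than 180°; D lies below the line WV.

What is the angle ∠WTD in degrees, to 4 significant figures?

103.7°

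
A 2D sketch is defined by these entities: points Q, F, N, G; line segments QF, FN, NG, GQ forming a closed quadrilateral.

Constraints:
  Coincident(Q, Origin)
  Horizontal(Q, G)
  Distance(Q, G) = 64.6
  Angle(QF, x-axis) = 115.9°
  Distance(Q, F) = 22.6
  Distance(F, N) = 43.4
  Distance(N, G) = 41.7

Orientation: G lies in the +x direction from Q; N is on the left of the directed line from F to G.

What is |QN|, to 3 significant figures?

42.7

Checks: |FN| = 43.40 ✓; |NG| = 41.70 ✓.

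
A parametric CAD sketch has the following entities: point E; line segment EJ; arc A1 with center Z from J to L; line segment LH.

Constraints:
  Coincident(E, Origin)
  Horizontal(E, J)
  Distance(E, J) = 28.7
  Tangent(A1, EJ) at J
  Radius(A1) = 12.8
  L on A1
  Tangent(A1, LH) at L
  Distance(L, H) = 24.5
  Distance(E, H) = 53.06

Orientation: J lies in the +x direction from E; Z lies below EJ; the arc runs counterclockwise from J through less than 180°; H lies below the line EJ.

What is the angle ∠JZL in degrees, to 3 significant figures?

131°

E is at the origin; E and J share the same y with |EJ| = 28.7 and J on the +x side, so J = (28.7, 0.00). Tangency of A1 to EJ means the radius ZJ is perpendicular to EJ, so Z = J + (0, -12.8) = (28.7, -12.8). Since ZL ⟂ LH (tangency), |ZH| = √(12.8² + 24.5²) = 27.6 regardless of where L sits on A1. So H lies on both circle(E, 53.06) and circle(Z, 27.6); the below-EJ intersection is H = (35.3, -39.7). L is the foot of the tangent from H: L = (19.1, -21.2).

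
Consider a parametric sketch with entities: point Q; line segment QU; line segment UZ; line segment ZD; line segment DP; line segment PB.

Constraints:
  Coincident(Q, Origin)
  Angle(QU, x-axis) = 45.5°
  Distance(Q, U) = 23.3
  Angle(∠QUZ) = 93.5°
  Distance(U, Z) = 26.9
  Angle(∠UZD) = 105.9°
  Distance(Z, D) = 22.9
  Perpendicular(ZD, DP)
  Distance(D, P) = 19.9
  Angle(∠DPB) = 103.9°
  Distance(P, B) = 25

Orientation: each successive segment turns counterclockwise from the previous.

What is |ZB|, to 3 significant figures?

25.9

ZD is perpendicular to DP, so DP runs at -63.9°; with |DP| = 19.9, P = (-13.5, 8.66). ∠DPB = 103.9° gives PB at 12.2° from the x-axis; with |PB| = 25.0, B = (11.0, 13.9). Then |ZB| = |B − Z| = 25.9.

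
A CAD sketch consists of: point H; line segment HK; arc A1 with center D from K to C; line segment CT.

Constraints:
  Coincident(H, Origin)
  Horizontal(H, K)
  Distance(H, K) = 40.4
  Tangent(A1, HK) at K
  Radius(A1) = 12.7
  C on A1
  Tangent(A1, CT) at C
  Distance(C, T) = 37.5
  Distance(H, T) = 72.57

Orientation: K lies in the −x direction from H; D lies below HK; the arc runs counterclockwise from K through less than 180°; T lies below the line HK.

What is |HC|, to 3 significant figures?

54.7

Checks: H = (0.00, 0.00) ✓; ∠(DK, KH) = 90.00° ✓; |DC| = 12.70 ✓; ∠(DC, CT) = 90.00° ✓; |CT| = 37.50 ✓; |HT| = 72.57 ✓.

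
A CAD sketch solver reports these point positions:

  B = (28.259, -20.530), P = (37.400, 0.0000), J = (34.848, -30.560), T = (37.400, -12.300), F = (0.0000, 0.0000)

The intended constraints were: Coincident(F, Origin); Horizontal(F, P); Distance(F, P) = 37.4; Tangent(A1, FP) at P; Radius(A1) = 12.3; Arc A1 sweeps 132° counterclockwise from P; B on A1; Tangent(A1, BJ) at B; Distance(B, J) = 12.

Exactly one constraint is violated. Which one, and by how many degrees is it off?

Tangent(A1, BJ) at B — off by 8.70°.

F = (0.00, 0.00) ✓; F.y = 0.00, P.y = 0.00 ✓; |FP| = 37.40 ✓; ∠(TP, PF) = 90.00° ✓; |TP| = 12.30 ✓; bearing(T→B) − bearing(T→P) = 132.0° ✓; |TB| = 12.30 ✓; ∠(TB, BJ) = 98.70° ✗; |BJ| = 12.00 ✓.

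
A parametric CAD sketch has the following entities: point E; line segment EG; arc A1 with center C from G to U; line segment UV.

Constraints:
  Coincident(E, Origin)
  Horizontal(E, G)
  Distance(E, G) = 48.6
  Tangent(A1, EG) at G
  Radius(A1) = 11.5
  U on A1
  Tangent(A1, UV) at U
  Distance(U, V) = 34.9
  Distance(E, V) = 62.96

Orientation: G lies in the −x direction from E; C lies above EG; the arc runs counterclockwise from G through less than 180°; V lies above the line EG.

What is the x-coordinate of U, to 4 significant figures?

-37.18

Checks: |CU| = 11.50 ✓; ∠(CU, UV) = 90.00° ✓; |UV| = 34.90 ✓; |EV| = 62.96 ✓.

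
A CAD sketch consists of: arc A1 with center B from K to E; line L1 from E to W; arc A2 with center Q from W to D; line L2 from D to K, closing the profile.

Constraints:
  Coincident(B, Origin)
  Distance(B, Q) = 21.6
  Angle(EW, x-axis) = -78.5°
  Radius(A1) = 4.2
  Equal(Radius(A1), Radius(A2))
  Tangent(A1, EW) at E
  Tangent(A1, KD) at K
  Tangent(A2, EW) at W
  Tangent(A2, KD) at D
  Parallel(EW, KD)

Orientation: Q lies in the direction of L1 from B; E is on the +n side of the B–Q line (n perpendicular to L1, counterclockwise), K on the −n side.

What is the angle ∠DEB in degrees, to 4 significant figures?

68.75°

Tangency of A1 to both parallel lines with radius 4.2 puts E and K at B ± 4.2·n: E = (4.116, 0.8373), K = (-4.116, -0.8373). Equal radii place W and D the same way about Q: W = Q + 4.2·n = (8.422, -20.33), D = Q − 4.2·n = (0.1907, -22.00). Then cos ∠DEB = ED·EB / (|ED||EB|), giving 68.75°.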